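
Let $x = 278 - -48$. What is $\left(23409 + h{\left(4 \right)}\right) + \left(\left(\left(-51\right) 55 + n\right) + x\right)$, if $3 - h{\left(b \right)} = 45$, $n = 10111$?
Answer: $30999$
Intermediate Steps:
$x = 326$ ($x = 278 + 48 = 326$)
$h{\left(b \right)} = -42$ ($h{\left(b \right)} = 3 - 45 = -42$)
$\left(23409 + h{\left(4 \right)}\right) + \left(\left(\left(-51\right) 55 + n\right) + x\right) = \left(23409 - 42\right) + \left(\left(\left(-51\right) 55 + 10111\right) + 326\right) = 23367 + \left(\left(-2805 + 10111\right) + 326\right) = 23367 + \left(7306 + 326\right) = 23367 + 7632 = 30999$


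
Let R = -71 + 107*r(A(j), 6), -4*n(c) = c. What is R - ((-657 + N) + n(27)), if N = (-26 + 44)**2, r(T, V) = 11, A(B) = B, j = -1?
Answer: 5783/4 ≈ 1445.8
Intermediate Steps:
n(c) = -c/4
N = 324 (N = 18**2 = 324)
R = 1106 (R = -71 + 107*11 = -71 + 1177 = 1106)
R - ((-657 + N) + n(27)) = 1106 - ((-657 + 324) - 1/4*27) = 1106 - (-333 - 27/4) = 1106 - 1*(-1359/4) = 1106 + 1359/4 = 5783/4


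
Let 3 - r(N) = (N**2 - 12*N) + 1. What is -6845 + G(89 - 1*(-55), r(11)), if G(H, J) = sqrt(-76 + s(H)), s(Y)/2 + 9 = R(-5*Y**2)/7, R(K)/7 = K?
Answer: -6845 + I*sqrt(207454) ≈ -6845.0 + 455.47*I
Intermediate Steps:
R(K) = 7*K
r(N) = 2 - N**2 + 12*N (r(N) = 3 - ((N**2 - 12*N) + 1) = 3 - (1 + N**2 - 12*N) = 3 + (-1 - N**2 + 12*N) = 2 - N**2 + 12*N)
s(Y) = -18 - 10*Y**2 (s(Y) = -18 + 2*((7*(-5*Y**2))/7) = -18 + 2*(-35*Y**2*(1/7)) = -18 + 2*(-5*Y**2) = -18 - 10*Y**2)
G(H, J) = sqrt(-94 - 10*H**2) (G(H, J) = sqrt(-76 + (-18 - 10*H**2)) = sqrt(-94 - 10*H**2))
-6845 + G(89 - 1*(-55), r(11)) = -6845 + sqrt(-94 - 10*(89 - 1*(-55))**2) = -6845 + sqrt(-94 - 10*(89 + 55)**2) = -6845 + sqrt(-94 - 10*144**2) = -6845 + sqrt(-94 - 10*20736) = -6845 + sqrt(-94 - 207360) = -6845 + sqrt(-207454) = -6845 + I*sqrt(207454)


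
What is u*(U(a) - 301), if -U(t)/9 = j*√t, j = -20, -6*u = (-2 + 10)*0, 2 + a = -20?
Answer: 0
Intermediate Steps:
a = -22 (a = -2 - 20 = -22)
u = 0 (u = -(-2 + 10)*0/6 = -4*0/3 = -⅙*0 = 0)
U(t) = 180*√t (U(t) = -(-180)*√t = 180*√t)
u*(U(a) - 301) = 0*(180*√(-22) - 301) = 0*(180*(I*√22) - 301) = 0*(180*I*√22 - 301) = 0*(-301 + 180*I*√22) = 0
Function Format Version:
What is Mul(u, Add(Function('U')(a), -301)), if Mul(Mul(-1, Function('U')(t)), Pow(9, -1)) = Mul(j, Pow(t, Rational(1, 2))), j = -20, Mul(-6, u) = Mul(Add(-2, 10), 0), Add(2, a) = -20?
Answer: 0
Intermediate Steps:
a = -22 (a = Add(-2, -20) = -22)
u = 0 (u = Mul(Rational(-1, 6), Mul(Add(-2, 10), 0)) = Mul(Rational(-1, 6), Mul(8, 0)) = Mul(Rational(-1, 6), 0) = 0)
Function('U')(t) = Mul(180, Pow(t, Rational(1, 2))) (Function('U')(t) = Mul(-9, Mul(-20, Pow(t, Rational(1, 2)))) = Mul(180, Pow(t, Rational(1, 2))))
Mul(u, Add(Function('U')(a), -301)) = Mul(0, Add(Mul(180, Pow(-22, Rational(1, 2))), -301)) = Mul(0, Add(Mul(180, Mul(I, Pow(22, Rational(1, 2)))), -301)) = Mul(0, Add(Mul(180, I, Pow(22, Rational(1, 2))), -301)) = Mul(0, Add(-301, Mul(180, I, Pow(22, Rational(1, 2))))) = 0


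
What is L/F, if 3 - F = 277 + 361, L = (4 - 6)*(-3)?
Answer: -6/635 ≈ -0.0094488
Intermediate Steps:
L = 6 (L = -2*(-3) = 6)
F = -635 (F = 3 - (277 + 361) = 3 - 1*638 = 3 - 638 = -635)
L/F = 6/(-635) = 6*(-1/635) = -6/635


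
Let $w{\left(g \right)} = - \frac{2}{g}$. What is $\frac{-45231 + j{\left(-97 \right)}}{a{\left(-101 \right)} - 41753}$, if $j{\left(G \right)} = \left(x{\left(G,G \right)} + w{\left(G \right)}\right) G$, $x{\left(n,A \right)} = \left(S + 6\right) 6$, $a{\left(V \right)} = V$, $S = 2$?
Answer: $\frac{49889}{41854} \approx 1.192$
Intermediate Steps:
$x{\left(n,A \right)} = 48$ ($x{\left(n,A \right)} = \left(2 + 6\right) 6 = 8 \cdot 6 = 48$)
$j{\left(G \right)} = G \left(48 - \frac{2}{G}\right)$ ($j{\left(G \right)} = \left(48 - \frac{2}{G}\right) G = G \left(48 - \frac{2}{G}\right)$)
$\frac{-45231 + j{\left(-97 \right)}}{a{\left(-101 \right)} - 41753} = \frac{-45231 + \left(-2 + 48 \left(-97\right)\right)}{-101 - 41753} = \frac{-45231 - 4658}{-41854} = \left(-45231 - 4658\right) \left(- \frac{1}{41854}\right) = \left(-49889\right) \left(- \frac{1}{41854}\right) = \frac{49889}{41854}$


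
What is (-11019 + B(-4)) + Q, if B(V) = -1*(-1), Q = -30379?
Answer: -41397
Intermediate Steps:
B(V) = 1
(-11019 + B(-4)) + Q = (-11019 + 1) - 30379 = -11018 - 30379 = -41397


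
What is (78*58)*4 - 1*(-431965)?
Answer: 450061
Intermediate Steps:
(78*58)*4 - 1*(-431965) = 4524*4 + 431965 = 18096 + 431965 = 450061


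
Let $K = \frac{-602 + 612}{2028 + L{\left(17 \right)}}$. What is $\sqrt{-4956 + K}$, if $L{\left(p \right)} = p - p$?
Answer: $\frac{i \sqrt{30152274}}{78} \approx 70.399 i$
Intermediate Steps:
$L{\left(p \right)} = 0$
$K = \frac{5}{1014}$ ($K = \frac{-602 + 612}{2028 + 0} = \frac{10}{2028} = 10 \cdot \frac{1}{2028} = \frac{5}{1014} \approx 0.004931$)
$\sqrt{-4956 + K} = \sqrt{-4956 + \frac{5}{1014}} = \sqrt{- \frac{5025379}{1014}} = \frac{i \sqrt{30152274}}{78}$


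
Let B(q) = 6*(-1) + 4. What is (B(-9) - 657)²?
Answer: 434281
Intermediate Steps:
B(q) = -2 (B(q) = -6 + 4 = -2)
(B(-9) - 657)² = (-2 - 657)² = (-659)² = 434281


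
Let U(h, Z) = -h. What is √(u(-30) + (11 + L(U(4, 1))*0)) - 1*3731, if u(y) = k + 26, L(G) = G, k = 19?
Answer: -3731 + 2*√14 ≈ -3723.5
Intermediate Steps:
u(y) = 45 (u(y) = 19 + 26 = 45)
√(u(-30) + (11 + L(U(4, 1))*0)) - 1*3731 = √(45 + (11 - 1*4*0)) - 1*3731 = √(45 + (11 - 4*0)) - 3731 = √(45 + (11 + 0)) - 3731 = √(45 + 11) - 3731 = √56 - 3731 = 2*√14 - 3731 = -3731 + 2*√14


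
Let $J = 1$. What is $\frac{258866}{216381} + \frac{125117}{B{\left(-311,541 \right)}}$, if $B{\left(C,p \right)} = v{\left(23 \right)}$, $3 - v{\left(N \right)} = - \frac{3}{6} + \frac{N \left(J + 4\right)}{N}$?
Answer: $- \frac{18048368852}{216381} \approx -83410.0$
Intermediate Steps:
$v{\left(N \right)} = - \frac{3}{2}$ ($v{\left(N \right)} = 3 - \left(- \frac{3}{6} + \frac{N \left(1 + 4\right)}{N}\right) = 3 - \left(\left(-3\right) \frac{1}{6} + \frac{N 5}{N}\right) = 3 - \left(- \frac{1}{2} + \frac{5 N}{N}\right) = 3 - \left(- \frac{1}{2} + 5\right) = 3 - \frac{9}{2} = - \frac{3}{2}$)
$B{\left(C,p \right)} = - \frac{3}{2}$
$\frac{258866}{216381} + \frac{125117}{B{\left(-311,541 \right)}} = \frac{258866}{216381} + \frac{125117}{- \frac{3}{2}} = 258866 \cdot \frac{1}{216381} + 125117 \left(- \frac{2}{3}\right) = \frac{258866}{216381} - \frac{250234}{3} = - \frac{18048368852}{216381}$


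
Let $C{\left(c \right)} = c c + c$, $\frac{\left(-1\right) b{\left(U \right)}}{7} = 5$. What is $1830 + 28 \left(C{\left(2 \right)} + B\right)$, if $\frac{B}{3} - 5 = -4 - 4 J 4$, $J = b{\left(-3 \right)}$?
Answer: $49122$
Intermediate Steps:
$b{\left(U \right)} = -35$ ($b{\left(U \right)} = \left(-7\right) 5 = -35$)
$J = -35$
$C{\left(c \right)} = c + c^{2}$ ($C{\left(c \right)} = c^{2} + c = c + c^{2}$)
$B = 1683$ ($B = 15 + 3 \left(-4 - 4 \left(\left(-35\right) 4\right)\right) = 15 + 3 \left(-4 - -560\right) = 15 + 3 \left(-4 + 560\right) = 15 + 3 \cdot 556 = 15 + 1668 = 1683$)
$1830 + 28 \left(C{\left(2 \right)} + B\right) = 1830 + 28 \left(2 \left(1 + 2\right) + 1683\right) = 1830 + 28 \left(2 \cdot 3 + 1683\right) = 1830 + 28 \left(6 + 1683\right) = 1830 + 28 \cdot 1689 = 1830 + 47292 = 49122$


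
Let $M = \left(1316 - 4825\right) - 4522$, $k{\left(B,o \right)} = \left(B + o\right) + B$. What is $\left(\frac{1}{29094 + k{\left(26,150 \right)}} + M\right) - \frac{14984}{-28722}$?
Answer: $- \frac{3378581663543}{420719856} \approx -8030.5$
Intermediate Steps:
$k{\left(B,o \right)} = o + 2 B$
$M = -8031$ ($M = \left(1316 - 4825\right) - 4522 = -3509 - 4522 = -8031$)
$\left(\frac{1}{29094 + k{\left(26,150 \right)}} + M\right) - \frac{14984}{-28722} = \left(\frac{1}{29094 + \left(150 + 2 \cdot 26\right)} - 8031\right) - \frac{14984}{-28722} = \left(\frac{1}{29094 + \left(150 + 52\right)} - 8031\right) - - \frac{7492}{14361} = \left(\frac{1}{29094 + 202} - 8031\right) + \frac{7492}{14361} = \left(\frac{1}{29296} - 8031\right) + \frac{7492}{14361} = - \frac{235276175}{29296} + \frac{7492}{14361} = - \frac{3378581663543}{420719856}$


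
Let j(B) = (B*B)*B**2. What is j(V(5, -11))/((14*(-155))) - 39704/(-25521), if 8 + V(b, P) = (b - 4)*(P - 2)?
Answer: -696741703/7911510 ≈ -88.067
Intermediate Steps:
V(b, P) = -8 + (-4 + b)*(-2 + P) (V(b, P) = -8 + (b - 4)*(P - 2) = -8 + (-4 + b)*(-2 + P))
j(B) = B**4 (j(B) = B**2*B**2 = B**4)
j(V(5, -11))/((14*(-155))) - 39704/(-25521) = (-4*(-11) - 2*5 - 11*5)**4/((14*(-155))) - 39704/(-25521) = (44 - 10 - 55)**4/(-2170) - 39704*(-1/25521) = (-21)**4*(-1/2170) + 39704/25521 = 194481*(-1/2170) + 39704/25521 = -27783/310 + 39704/25521 = -696741703/7911510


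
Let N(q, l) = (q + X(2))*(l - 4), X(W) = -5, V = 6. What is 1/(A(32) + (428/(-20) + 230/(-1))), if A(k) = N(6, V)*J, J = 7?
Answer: -5/1187 ≈ -0.0042123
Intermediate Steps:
N(q, l) = (-5 + q)*(-4 + l) (N(q, l) = (q - 5)*(l - 4) = (-5 + q)*(-4 + l))
A(k) = 14 (A(k) = (20 - 5*6 - 4*6 + 6*6)*7 = (20 - 30 - 24 + 36)*7 = 2*7 = 14)
1/(A(32) + (428/(-20) + 230/(-1))) = 1/(14 + (428/(-20) + 230/(-1))) = 1/(14 + (428*(-1/20) + 230*(-1))) = 1/(14 + (-107/5 - 230)) = 1/(14 - 1257/5) = 1/(-1187/5) = -5/1187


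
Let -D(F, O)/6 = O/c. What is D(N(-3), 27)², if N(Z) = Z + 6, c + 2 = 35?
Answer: 2916/121 ≈ 24.099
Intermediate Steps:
c = 33 (c = -2 + 35 = 33)
N(Z) = 6 + Z
D(F, O) = -2*O/11 (D(F, O) = -6*O/33 = -2*O/11)
D(N(-3), 27)² = (-2/11*27)² = (-54/11)² = 2916/121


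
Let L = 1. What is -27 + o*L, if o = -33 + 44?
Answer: -16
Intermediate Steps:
o = 11
-27 + o*L = -27 + 11*1 = -27 + 11 = -16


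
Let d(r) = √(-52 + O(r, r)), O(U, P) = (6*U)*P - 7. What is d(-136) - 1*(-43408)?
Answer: 43408 + √110917 ≈ 43741.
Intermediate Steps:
O(U, P) = -7 + 6*P*U (O(U, P) = 6*P*U - 7 = -7 + 6*P*U)
d(r) = √(-59 + 6*r²) (d(r) = √(-52 + (-7 + 6*r*r)) = √(-52 + (-7 + 6*r²)) = √(-59 + 6*r²))
d(-136) - 1*(-43408) = √(-59 + 6*(-136)²) - 1*(-43408) = √(-59 + 6*18496) + 43408 = √(-59 + 110976) + 43408 = √110917 + 43408 = 43408 + √110917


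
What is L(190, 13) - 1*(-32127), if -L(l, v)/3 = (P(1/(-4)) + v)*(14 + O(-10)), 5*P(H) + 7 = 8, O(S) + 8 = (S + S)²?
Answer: 80247/5 ≈ 16049.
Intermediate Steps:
O(S) = -8 + 4*S² (O(S) = -8 + (S + S)² = -8 + (2*S)² = -8 + 4*S²)
P(H) = ⅕ (P(H) = -7/5 + (⅕)*8 = -7/5 + 8/5 = ⅕)
L(l, v) = -1218/5 - 1218*v (L(l, v) = -3*(⅕ + v)*(14 + (-8 + 4*(-10)²)) = -3*(⅕ + v)*(14 + (-8 + 4*100)) = -3*(⅕ + v)*(14 + (-8 + 400)) = -3*(⅕ + v)*(14 + 392) = -3*(⅕ + v)*406 = -3*(406/5 + 406*v) = -1218/5 - 1218*v)
L(190, 13) - 1*(-32127) = (-1218/5 - 1218*13) - 1*(-32127) = (-1218/5 - 15834) + 32127 = -80388/5 + 32127 = 80247/5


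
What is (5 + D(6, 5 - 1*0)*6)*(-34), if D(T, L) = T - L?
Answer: -374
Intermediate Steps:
(5 + D(6, 5 - 1*0)*6)*(-34) = (5 + (6 - (5 - 1*0))*6)*(-34) = (5 + (6 - (5 + 0))*6)*(-34) = (5 + (6 - 1*5)*6)*(-34) = (5 + (6 - 5)*6)*(-34) = (5 + 1*6)*(-34) = (5 + 6)*(-34) = 11*(-34) = -374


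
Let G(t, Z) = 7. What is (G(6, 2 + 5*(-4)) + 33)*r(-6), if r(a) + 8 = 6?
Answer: -80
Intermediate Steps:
r(a) = -2 (r(a) = -8 + 6 = -2)
(G(6, 2 + 5*(-4)) + 33)*r(-6) = (7 + 33)*(-2) = 40*(-2) = -80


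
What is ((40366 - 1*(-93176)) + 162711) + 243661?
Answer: 539914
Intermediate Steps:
((40366 - 1*(-93176)) + 162711) + 243661 = ((40366 + 93176) + 162711) + 243661 = (133542 + 162711) + 243661 = 296253 + 243661 = 539914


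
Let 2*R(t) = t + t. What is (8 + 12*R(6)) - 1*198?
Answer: -118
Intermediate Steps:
R(t) = t (R(t) = (t + t)/2 = (2*t)/2 = t)
(8 + 12*R(6)) - 1*198 = (8 + 12*6) - 1*198 = (8 + 72) - 198 = 80 - 198 = -118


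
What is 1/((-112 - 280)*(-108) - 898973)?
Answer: -1/856637 ≈ -1.1674e-6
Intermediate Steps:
1/((-112 - 280)*(-108) - 898973) = 1/(-392*(-108) - 898973) = 1/(42336 - 898973) = 1/(-856637) = -1/856637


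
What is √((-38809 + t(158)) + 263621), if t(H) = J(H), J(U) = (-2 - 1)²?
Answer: √224821 ≈ 474.15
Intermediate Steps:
J(U) = 9 (J(U) = (-3)² = 9)
t(H) = 9
√((-38809 + t(158)) + 263621) = √((-38809 + 9) + 263621) = √(-38800 + 263621) = √224821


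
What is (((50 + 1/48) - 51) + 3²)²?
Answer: 148225/2304 ≈ 64.334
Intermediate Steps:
(((50 + 1/48) - 51) + 3²)² = (((50 + 1/48) - 51) + 9)² = ((2401/48 - 51) + 9)² = (-47/48 + 9)² = (385/48)² = 148225/2304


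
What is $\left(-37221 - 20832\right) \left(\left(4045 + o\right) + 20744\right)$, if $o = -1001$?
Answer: $-1380964764$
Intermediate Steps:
$\left(-37221 - 20832\right) \left(\left(4045 + o\right) + 20744\right) = \left(-37221 - 20832\right) \left(\left(4045 - 1001\right) + 20744\right) = - 58053 \left(3044 + 20744\right) = \left(-58053\right) 23788 = -1380964764$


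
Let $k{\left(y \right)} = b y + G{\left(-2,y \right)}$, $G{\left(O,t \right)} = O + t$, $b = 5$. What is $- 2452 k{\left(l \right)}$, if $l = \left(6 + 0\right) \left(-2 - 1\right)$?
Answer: $269720$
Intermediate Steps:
$l = -18$ ($l = 6 \left(-3\right) = -18$)
$k{\left(y \right)} = -2 + 6 y$ ($k{\left(y \right)} = 5 y + \left(-2 + y\right) = -2 + 6 y$)
$- 2452 k{\left(l \right)} = - 2452 \left(-2 + 6 \left(-18\right)\right) = - 2452 \left(-2 - 108\right) = \left(-2452\right) \left(-110\right) = 269720$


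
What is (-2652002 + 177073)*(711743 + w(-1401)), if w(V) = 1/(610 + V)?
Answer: -1393357090001448/791 ≈ -1.7615e+12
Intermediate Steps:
(-2652002 + 177073)*(711743 + w(-1401)) = (-2652002 + 177073)*(711743 + 1/(610 - 1401)) = -2474929*(711743 + 1/(-791)) = -2474929*(711743 - 1/791) = -2474929*562988712/791 = -1393357090001448/791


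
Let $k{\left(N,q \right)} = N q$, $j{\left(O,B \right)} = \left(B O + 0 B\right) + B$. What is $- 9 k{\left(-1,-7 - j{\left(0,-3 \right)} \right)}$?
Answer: $-36$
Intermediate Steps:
$j{\left(O,B \right)} = B + B O$ ($j{\left(O,B \right)} = \left(B O + 0\right) + B = B O + B = B + B O$)
$- 9 k{\left(-1,-7 - j{\left(0,-3 \right)} \right)} = - 9 \left(- (-7 - - 3 \left(1 + 0\right))\right) = - 9 \left(- (-7 - \left(-3\right) 1)\right) = - 9 \left(- (-7 - -3)\right) = - 9 \left(- (-7 + 3)\right) = - 9 \left(\left(-1\right) \left(-4\right)\right) = \left(-9\right) 4 = -36$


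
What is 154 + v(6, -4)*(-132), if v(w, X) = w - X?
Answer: -1166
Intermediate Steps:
154 + v(6, -4)*(-132) = 154 + (6 - 1*(-4))*(-132) = 154 + (6 + 4)*(-132) = 154 + 10*(-132) = 154 - 1320 = -1166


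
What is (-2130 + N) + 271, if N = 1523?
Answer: -336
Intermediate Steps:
(-2130 + N) + 271 = (-2130 + 1523) + 271 = -607 + 271 = -336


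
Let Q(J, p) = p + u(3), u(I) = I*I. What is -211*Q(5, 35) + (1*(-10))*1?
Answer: -9294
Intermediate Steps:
u(I) = I**2
Q(J, p) = 9 + p (Q(J, p) = p + 3**2 = p + 9 = 9 + p)
-211*Q(5, 35) + (1*(-10))*1 = -211*(9 + 35) + (1*(-10))*1 = -211*44 - 10*1 = -9284 - 10 = -9294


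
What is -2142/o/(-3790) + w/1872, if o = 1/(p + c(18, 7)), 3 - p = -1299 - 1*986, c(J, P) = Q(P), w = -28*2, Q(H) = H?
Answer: 115029173/88686 ≈ 1297.0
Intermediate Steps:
w = -56
c(J, P) = P
p = 2288 (p = 3 - (-1299 - 1*986) = 3 - (-1299 - 986) = 3 - 1*(-2285) = 3 + 2285 = 2288)
o = 1/2295 (o = 1/(2288 + 7) = 1/2295 ≈ 0.00043573)
-2142/o/(-3790) + w/1872 = -2142/1/2295/(-3790) - 56/1872 = -2142*2295*(-1/3790) - 56*1/1872 = -4915890*(-1/3790) - 7/234 = 491589/379 - 7/234 = 115029173/88686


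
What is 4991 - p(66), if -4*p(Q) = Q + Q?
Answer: 5024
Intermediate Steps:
p(Q) = -Q/2 (p(Q) = -(Q + Q)/4 = -Q/2)
4991 - p(66) = 4991 - (-1)*66/2 = 4991 - 1*(-33) = 4991 + 33 = 5024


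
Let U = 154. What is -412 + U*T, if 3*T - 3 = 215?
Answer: 32336/3 ≈ 10779.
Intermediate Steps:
T = 218/3 (T = 1 + (⅓)*215 = 1 + 215/3 = 218/3 ≈ 72.667)
-412 + U*T = -412 + 154*(218/3) = -412 + 33572/3 = 32336/3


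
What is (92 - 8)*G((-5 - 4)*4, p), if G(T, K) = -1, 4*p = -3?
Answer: -84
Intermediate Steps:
p = -¾ (p = (¼)*(-3) = -¾ ≈ -0.75000)
(92 - 8)*G((-5 - 4)*4, p) = (92 - 8)*(-1) = 84*(-1) = -84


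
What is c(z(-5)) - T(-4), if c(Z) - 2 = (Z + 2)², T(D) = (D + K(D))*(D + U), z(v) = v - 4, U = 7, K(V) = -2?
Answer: 69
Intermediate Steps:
z(v) = -4 + v
T(D) = (-2 + D)*(7 + D) (T(D) = (D - 2)*(D + 7) = (-2 + D)*(7 + D))
c(Z) = 2 + (2 + Z)² (c(Z) = 2 + (Z + 2)² = 2 + (2 + Z)²)
c(z(-5)) - T(-4) = (2 + (2 + (-4 - 5))²) - (-14 + (-4)² + 5*(-4)) = (2 + (2 - 9)²) - (-14 + 16 - 20) = (2 + (-7)²) - 1*(-18) = (2 + 49) + 18 = 51 + 18 = 69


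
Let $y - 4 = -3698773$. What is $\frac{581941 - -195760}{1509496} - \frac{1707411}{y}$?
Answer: $\frac{1817955474975}{1861092336808} \approx 0.97682$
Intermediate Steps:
$y = -3698769$ ($y = 4 - 3698773 = -3698769$)
$\frac{581941 - -195760}{1509496} - \frac{1707411}{y} = \frac{581941 - -195760}{1509496} - \frac{1707411}{-3698769} = \left(581941 + 195760\right) \frac{1}{1509496} - - \frac{569137}{1232923} = 777701 \cdot \frac{1}{1509496} + \frac{569137}{1232923} = \frac{777701}{1509496} + \frac{569137}{1232923} = \frac{1817955474975}{1861092336808}$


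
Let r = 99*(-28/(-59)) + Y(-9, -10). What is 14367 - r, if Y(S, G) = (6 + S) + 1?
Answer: 844999/59 ≈ 14322.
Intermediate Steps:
Y(S, G) = 7 + S
r = 2654/59 (r = 99*(-28/(-59)) + (7 - 9) = 99*(-28*(-1/59)) - 2 = 99*(28/59) - 2 = 2772/59 - 2 = 2654/59 ≈ 44.983)
14367 - r = 14367 - 1*2654/59 = 14367 - 2654/59 = 844999/59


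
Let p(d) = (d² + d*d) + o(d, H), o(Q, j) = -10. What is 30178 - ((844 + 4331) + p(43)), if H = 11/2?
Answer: 21315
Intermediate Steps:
H = 11/2 (H = 11*(½) = 11/2 ≈ 5.5000)
p(d) = -10 + 2*d² (p(d) = (d² + d*d) - 10 = (d² + d²) - 10 = 2*d² - 10 = -10 + 2*d²)
30178 - ((844 + 4331) + p(43)) = 30178 - ((844 + 4331) + (-10 + 2*43²)) = 30178 - (5175 + (-10 + 2*1849)) = 30178 - (5175 + (-10 + 3698)) = 30178 - (5175 + 3688) = 30178 - 1*8863 = 30178 - 8863 = 21315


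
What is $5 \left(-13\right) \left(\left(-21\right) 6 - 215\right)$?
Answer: $22165$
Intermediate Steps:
$5 \left(-13\right) \left(\left(-21\right) 6 - 215\right) = - 65 \left(-126 - 215\right) = \left(-65\right) \left(-341\right) = 22165$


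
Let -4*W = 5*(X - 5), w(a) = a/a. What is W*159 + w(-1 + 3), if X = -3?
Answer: 1591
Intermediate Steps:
w(a) = 1
W = 10 (W = -5*(-3 - 5)/4 = -5*(-8)/4 = -1/4*(-40) = 10)
W*159 + w(-1 + 3) = 10*159 + 1 = 1590 + 1 = 1591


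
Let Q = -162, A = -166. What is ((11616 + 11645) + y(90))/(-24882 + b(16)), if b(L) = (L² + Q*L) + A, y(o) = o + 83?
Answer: -11717/13692 ≈ -0.85575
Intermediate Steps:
y(o) = 83 + o
b(L) = -166 + L² - 162*L (b(L) = (L² - 162*L) - 166 = -166 + L² - 162*L)
((11616 + 11645) + y(90))/(-24882 + b(16)) = ((11616 + 11645) + (83 + 90))/(-24882 + (-166 + 16² - 162*16)) = (23261 + 173)/(-24882 + (-166 + 256 - 2592)) = 23434/(-24882 - 2502) = 23434/(-27384) = 23434*(-1/27384) = -11717/13692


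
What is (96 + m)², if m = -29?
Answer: 4489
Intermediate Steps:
(96 + m)² = (96 - 29)² = 67² = 4489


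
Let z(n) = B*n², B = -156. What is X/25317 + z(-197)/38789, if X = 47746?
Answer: -151422263074/982021113 ≈ -154.19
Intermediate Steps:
z(n) = -156*n²
X/25317 + z(-197)/38789 = 47746/25317 - 156*(-197)²/38789 = 47746*(1/25317) - 156*38809*(1/38789) = 47746/25317 - 6054204*1/38789 = 47746/25317 - 6054204/38789 = -151422263074/982021113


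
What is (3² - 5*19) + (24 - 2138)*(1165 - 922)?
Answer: -513788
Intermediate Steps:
(3² - 5*19) + (24 - 2138)*(1165 - 922) = (9 - 95) - 2114*243 = -86 - 513702 = -513788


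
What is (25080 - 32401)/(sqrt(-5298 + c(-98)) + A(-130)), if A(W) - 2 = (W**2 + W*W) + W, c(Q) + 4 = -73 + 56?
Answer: -82170904/377936301 + 7321*I*sqrt(591)/377936301 ≈ -0.21742 + 0.00047092*I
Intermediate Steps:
c(Q) = -21 (c(Q) = -4 + (-73 + 56) = -4 - 17 = -21)
A(W) = 2 + W + 2*W**2 (A(W) = 2 + ((W**2 + W*W) + W) = 2 + ((W**2 + W**2) + W) = 2 + (2*W**2 + W) = 2 + (W + 2*W**2) = 2 + W + 2*W**2)
(25080 - 32401)/(sqrt(-5298 + c(-98)) + A(-130)) = (25080 - 32401)/(sqrt(-5298 - 21) + (2 - 130 + 2*(-130)**2)) = -7321/(sqrt(-5319) + (2 - 130 + 2*16900)) = -7321/(3*I*sqrt(591) + (2 - 130 + 33800)) = -7321/(3*I*sqrt(591) + 33672) = -7321/(33672 + 3*I*sqrt(591))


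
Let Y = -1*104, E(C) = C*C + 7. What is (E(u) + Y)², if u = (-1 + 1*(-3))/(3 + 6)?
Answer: 61481281/6561 ≈ 9370.7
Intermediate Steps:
u = -4/9 (u = (-1 - 3)/9 = -4*⅑ = -4/9 ≈ -0.44444)
E(C) = 7 + C² (E(C) = C² + 7 = 7 + C²)
Y = -104
(E(u) + Y)² = ((7 + (-4/9)²) - 104)² = ((7 + 16/81) - 104)² = (583/81 - 104)² = (-7841/81)² = 61481281/6561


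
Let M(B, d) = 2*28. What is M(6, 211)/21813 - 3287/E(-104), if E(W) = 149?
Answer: -71690987/3250137 ≈ -22.058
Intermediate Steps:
M(B, d) = 56
M(6, 211)/21813 - 3287/E(-104) = 56/21813 - 3287/149 = -71690987/3250137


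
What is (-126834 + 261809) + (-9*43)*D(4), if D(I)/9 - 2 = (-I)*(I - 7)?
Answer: 86213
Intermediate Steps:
D(I) = 18 - 9*I*(-7 + I) (D(I) = 18 + 9*((-I)*(I - 7)) = 18 + 9*((-I)*(-7 + I)) = 18 + 9*(-I*(-7 + I)) = 18 - 9*I*(-7 + I))
(-126834 + 261809) + (-9*43)*D(4) = (-126834 + 261809) + (-9*43)*(18 - 9*4² + 63*4) = 134975 - 387*(18 - 9*16 + 252) = 134975 - 387*(18 - 144 + 252) = 134975 - 387*126 = 134975 - 48762 = 86213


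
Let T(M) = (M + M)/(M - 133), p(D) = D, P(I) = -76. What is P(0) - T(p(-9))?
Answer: -5405/71 ≈ -76.127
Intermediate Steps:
T(M) = 2*M/(-133 + M) (T(M) = (2*M)/(-133 + M) = 2*M/(-133 + M))
P(0) - T(p(-9)) = -76 - 2*(-9)/(-133 - 9) = -76 - 2*(-9)/(-142) = -76 - 2*(-9)*(-1)/142 = -76 - 1*9/71 = -76 - 9/71 = -5405/71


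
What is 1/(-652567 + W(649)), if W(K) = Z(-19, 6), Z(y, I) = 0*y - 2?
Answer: -1/652569 ≈ -1.5324e-6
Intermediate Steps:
Z(y, I) = -2 (Z(y, I) = 0 - 2 = -2)
W(K) = -2
1/(-652567 + W(649)) = 1/(-652567 - 2) = 1/(-652569) = -1/652569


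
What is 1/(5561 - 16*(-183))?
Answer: 1/8489 ≈ 0.00011780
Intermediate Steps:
1/(5561 - 16*(-183)) = 1/(5561 + 2928) = 1/8489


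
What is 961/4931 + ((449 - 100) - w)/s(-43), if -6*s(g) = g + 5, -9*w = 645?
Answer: 6241181/93689 ≈ 66.616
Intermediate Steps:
w = -215/3 (w = -⅑*645 = -215/3 ≈ -71.667)
s(g) = -⅚ - g/6 (s(g) = -(g + 5)/6 = -(5 + g)/6 = -⅚ - g/6)
961/4931 + ((449 - 100) - w)/s(-43) = 961/4931 + ((449 - 100) - 1*(-215/3))/(-⅚ - ⅙*(-43)) = 961*(1/4931) + (349 + 215/3)/(-⅚ + 43/6) = 961/4931 + 1262/(3*(19/3)) = 961/4931 + (1262/3)*(3/19) = 961/4931 + 1262/19 = 6241181/93689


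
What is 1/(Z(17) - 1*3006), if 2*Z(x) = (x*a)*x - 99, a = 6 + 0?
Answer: -2/4377 ≈ -0.00045693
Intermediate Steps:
a = 6
Z(x) = -99/2 + 3*x² (Z(x) = ((x*6)*x - 99)/2 = ((6*x)*x - 99)/2 = (6*x² - 99)/2 = (-99 + 6*x²)/2 = -99/2 + 3*x²)
1/(Z(17) - 1*3006) = 1/((-99/2 + 3*17²) - 1*3006) = 1/((-99/2 + 3*289) - 3006) = 1/((-99/2 + 867) - 3006) = 1/(1635/2 - 3006) = 1/(-4377/2) = -2/4377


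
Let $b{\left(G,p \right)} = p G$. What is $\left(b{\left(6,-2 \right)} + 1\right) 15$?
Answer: $-165$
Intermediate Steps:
$b{\left(G,p \right)} = G p$
$\left(b{\left(6,-2 \right)} + 1\right) 15 = \left(6 \left(-2\right) + 1\right) 15 = \left(-12 + 1\right) 15 = \left(-11\right) 15 = -165$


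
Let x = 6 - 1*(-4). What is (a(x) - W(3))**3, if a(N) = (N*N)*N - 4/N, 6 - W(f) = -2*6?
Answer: 118226181312/125 ≈ 9.4581e+8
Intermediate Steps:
W(f) = 18 (W(f) = 6 - (-2)*6 = 6 - 1*(-12) = 6 + 12 = 18)
x = 10 (x = 6 + 4 = 10)
a(N) = N**3 - 4/N (a(N) = N**2*N - 4/N = N**3 - 4/N)
(a(x) - W(3))**3 = ((-4 + 10**4)/10 - 1*18)**3 = ((-4 + 10000)/10 - 18)**3 = ((1/10)*9996 - 18)**3 = (4998/5 - 18)**3 = (4908/5)**3 = 118226181312/125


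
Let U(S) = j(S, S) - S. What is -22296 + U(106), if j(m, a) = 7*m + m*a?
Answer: -10424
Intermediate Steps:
j(m, a) = 7*m + a*m
U(S) = -S + S*(7 + S) (U(S) = S*(7 + S) - S = -S + S*(7 + S))
-22296 + U(106) = -22296 + 106*(6 + 106) = -22296 + 106*112 = -22296 + 11872 = -10424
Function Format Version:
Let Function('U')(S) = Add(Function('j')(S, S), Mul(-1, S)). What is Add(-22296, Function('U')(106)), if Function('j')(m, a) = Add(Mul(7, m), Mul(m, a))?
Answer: -10424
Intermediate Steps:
Function('j')(m, a) = Add(Mul(7, m), Mul(a, m))
Function('U')(S) = Add(Mul(-1, S), Mul(S, Add(7, S))) (Function('U')(S) = Add(Mul(S, Add(7, S)), Mul(-1, S)) = Add(Mul(-1, S), Mul(S, Add(7, S))))
Add(-22296, Function('U')(106)) = Add(-22296, Mul(106, Add(6, 106))) = Add(-22296, Mul(106, 112)) = Add(-22296, 11872) = -10424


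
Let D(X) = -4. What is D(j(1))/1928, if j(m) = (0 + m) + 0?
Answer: -1/482 ≈ -0.0020747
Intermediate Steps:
j(m) = m (j(m) = m + 0 = m)
D(j(1))/1928 = -4/1928 = -4*1/1928 = -1/482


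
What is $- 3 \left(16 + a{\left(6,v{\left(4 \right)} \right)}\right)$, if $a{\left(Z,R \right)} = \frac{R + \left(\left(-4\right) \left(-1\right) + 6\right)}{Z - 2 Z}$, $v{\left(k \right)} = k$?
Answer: $-41$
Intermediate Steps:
$a{\left(Z,R \right)} = - \frac{10 + R}{Z}$ ($a{\left(Z,R \right)} = \frac{R + \left(4 + 6\right)}{\left(-1\right) Z} = \left(R + 10\right) \left(- \frac{1}{Z}\right) = \left(10 + R\right) \left(- \frac{1}{Z}\right) = - \frac{10 + R}{Z}$)
$- 3 \left(16 + a{\left(6,v{\left(4 \right)} \right)}\right) = - 3 \left(16 + \frac{-10 - 4}{6}\right) = - 3 \left(16 + \frac{1}{6} \left(-14\right)\right) = - 3 \left(16 - \frac{7}{3}\right) = \left(-3\right) \frac{41}{3} = -41$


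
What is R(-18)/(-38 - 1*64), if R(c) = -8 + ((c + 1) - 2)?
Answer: 9/34 ≈ 0.26471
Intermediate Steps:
R(c) = -9 + c (R(c) = -8 + ((1 + c) - 2) = -8 + (-1 + c) = -9 + c)
R(-18)/(-38 - 1*64) = (-9 - 18)/(-38 - 1*64) = -27/(-38 - 64) = -27/(-102) = -27*(-1/102) = 9/34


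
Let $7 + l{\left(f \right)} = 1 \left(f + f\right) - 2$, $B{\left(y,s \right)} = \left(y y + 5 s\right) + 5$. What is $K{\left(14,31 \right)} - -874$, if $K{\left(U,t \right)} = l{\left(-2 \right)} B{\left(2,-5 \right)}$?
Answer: $1082$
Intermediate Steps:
$B{\left(y,s \right)} = 5 + y^{2} + 5 s$ ($B{\left(y,s \right)} = \left(y^{2} + 5 s\right) + 5 = 5 + y^{2} + 5 s$)
$l{\left(f \right)} = -9 + 2 f$ ($l{\left(f \right)} = -7 + \left(1 \left(f + f\right) - 2\right) = -7 + \left(1 \cdot 2 f - 2\right) = -7 + \left(2 f - 2\right) = -7 + \left(-2 + 2 f\right) = -9 + 2 f$)
$K{\left(U,t \right)} = 208$ ($K{\left(U,t \right)} = \left(-9 + 2 \left(-2\right)\right) \left(5 + 2^{2} + 5 \left(-5\right)\right) = \left(-9 - 4\right) \left(5 + 4 - 25\right) = \left(-13\right) \left(-16\right) = 208$)
$K{\left(14,31 \right)} - -874 = 208 - -874 = 208 + 874 = 1082$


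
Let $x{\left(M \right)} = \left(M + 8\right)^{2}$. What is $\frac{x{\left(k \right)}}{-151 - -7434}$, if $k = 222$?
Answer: $\frac{52900}{7283} \approx 7.2635$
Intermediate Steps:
$x{\left(M \right)} = \left(8 + M\right)^{2}$
$\frac{x{\left(k \right)}}{-151 - -7434} = \frac{\left(8 + 222\right)^{2}}{-151 - -7434} = \frac{230^{2}}{-151 + 7434} = \frac{52900}{7283}$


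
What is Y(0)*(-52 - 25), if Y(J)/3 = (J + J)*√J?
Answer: 0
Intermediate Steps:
Y(J) = 6*J^(3/2) (Y(J) = 3*((J + J)*√J) = 3*((2*J)*√J) = 3*(2*J^(3/2)) = 6*J^(3/2))
Y(0)*(-52 - 25) = (6*0^(3/2))*(-52 - 25) = (6*0)*(-77) = 0*(-77) = 0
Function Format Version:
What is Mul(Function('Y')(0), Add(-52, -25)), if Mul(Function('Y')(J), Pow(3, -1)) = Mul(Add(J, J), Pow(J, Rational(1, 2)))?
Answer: 0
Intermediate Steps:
Function('Y')(J) = Mul(6, Pow(J, Rational(3, 2))) (Function('Y')(J) = Mul(3, Mul(Add(J, J), Pow(J, Rational(1, 2)))) = Mul(3, Mul(Mul(2, J), Pow(J, Rational(1, 2)))) = Mul(3, Mul(2, Pow(J, Rational(3, 2)))) = Mul(6, Pow(J, Rational(3, 2))))
Mul(Function('Y')(0), Add(-52, -25)) = Mul(Mul(6, Pow(0, Rational(3, 2))), Add(-52, -25)) = Mul(Mul(6, 0), -77) = Mul(0, -77) = 0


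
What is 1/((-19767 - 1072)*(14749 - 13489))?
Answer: -1/26257140 ≈ -3.8085e-8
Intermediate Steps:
1/((-19767 - 1072)*(14749 - 13489)) = 1/(-20839*1260) = 1/(-26257140) = -1/26257140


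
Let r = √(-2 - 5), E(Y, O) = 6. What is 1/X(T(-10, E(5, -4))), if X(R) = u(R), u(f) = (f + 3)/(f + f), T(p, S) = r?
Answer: 2*√7/(√7 - 3*I) ≈ 0.875 + 0.99216*I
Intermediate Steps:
r = I*√7 (r = √(-7) = I*√7 ≈ 2.6458*I)
T(p, S) = I*√7
u(f) = (3 + f)/(2*f) (u(f) = (3 + f)/((2*f)) = (3 + f)*(1/(2*f)) = (3 + f)/(2*f))
X(R) = (3 + R)/(2*R)
1/X(T(-10, E(5, -4))) = 1/((3 + I*√7)/(2*((I*√7)))) = 1/((-I*√7/7)*(3 + I*√7)/2) = 1/(-I*√7*(3 + I*√7)/14) = 2*I*√7/(3 + I*√7)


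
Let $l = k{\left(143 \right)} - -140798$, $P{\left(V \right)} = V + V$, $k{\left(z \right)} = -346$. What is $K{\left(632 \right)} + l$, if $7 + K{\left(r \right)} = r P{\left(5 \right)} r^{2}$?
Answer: $2524500125$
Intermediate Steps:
$P{\left(V \right)} = 2 V$
$K{\left(r \right)} = -7 + 10 r^{3}$ ($K{\left(r \right)} = -7 + r 2 \cdot 5 r^{2} = -7 + r 10 r^{2} = -7 + 10 r r^{2} = -7 + 10 r^{3}$)
$l = 140452$ ($l = -346 - -140798 = -346 + 140798 = 140452$)
$K{\left(632 \right)} + l = \left(-7 + 10 \cdot 632^{3}\right) + 140452 = \left(-7 + 10 \cdot 252435968\right) + 140452 = \left(-7 + 2524359680\right) + 140452 = 2524359673 + 140452 = 2524500125$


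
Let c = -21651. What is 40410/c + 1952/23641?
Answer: -304356686/170617097 ≈ -1.7839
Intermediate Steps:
40410/c + 1952/23641 = 40410/(-21651) + 1952/23641 = 40410*(-1/21651) + 1952*(1/23641) = -13470/7217 + 1952/23641 = -304356686/170617097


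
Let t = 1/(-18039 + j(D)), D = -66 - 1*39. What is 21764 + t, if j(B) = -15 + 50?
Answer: 391839055/18004 ≈ 21764.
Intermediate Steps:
D = -105 (D = -66 - 39 = -105)
j(B) = 35
t = -1/18004 (t = 1/(-18039 + 35) = 1/(-18004) = -1/18004 ≈ -5.5543e-5)
21764 + t = 21764 - 1/18004 = 391839055/18004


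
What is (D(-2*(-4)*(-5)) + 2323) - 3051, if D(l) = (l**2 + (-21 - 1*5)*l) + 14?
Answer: 1926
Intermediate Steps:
D(l) = 14 + l**2 - 26*l (D(l) = (l**2 + (-21 - 5)*l) + 14 = (l**2 - 26*l) + 14 = 14 + l**2 - 26*l)
(D(-2*(-4)*(-5)) + 2323) - 3051 = ((14 + (-2*(-4)*(-5))**2 - 26*(-2*(-4))*(-5)) + 2323) - 3051 = ((14 + (8*(-5))**2 - 208*(-5)) + 2323) - 3051 = ((14 + (-40)**2 - 26*(-40)) + 2323) - 3051 = ((14 + 1600 + 1040) + 2323) - 3051 = (2654 + 2323) - 3051 = 4977 - 3051 = 1926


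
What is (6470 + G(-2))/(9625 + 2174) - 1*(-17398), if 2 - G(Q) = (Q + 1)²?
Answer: 22809497/1311 ≈ 17399.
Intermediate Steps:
G(Q) = 2 - (1 + Q)² (G(Q) = 2 - (Q + 1)² = 2 - (1 + Q)²)
(6470 + G(-2))/(9625 + 2174) - 1*(-17398) = (6470 + (2 - (1 - 2)²))/(9625 + 2174) - 1*(-17398) = (6470 + (2 - 1*(-1)²))/11799 + 17398 = (6470 + (2 - 1*1))*(1/11799) + 17398 = (6470 + (2 - 1))*(1/11799) + 17398 = (6470 + 1)*(1/11799) + 17398 = 6471*(1/11799) + 17398 = 719/1311 + 17398 = 22809497/1311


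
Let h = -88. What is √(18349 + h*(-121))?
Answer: √28997 ≈ 170.29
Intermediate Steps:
√(18349 + h*(-121)) = √(18349 - 88*(-121)) = √(18349 + 10648) = √28997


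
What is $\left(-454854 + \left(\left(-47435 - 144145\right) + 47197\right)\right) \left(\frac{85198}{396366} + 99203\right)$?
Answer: $- \frac{11781233570659276}{198183} \approx -5.9446 \cdot 10^{10}$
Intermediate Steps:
$\left(-454854 + \left(\left(-47435 - 144145\right) + 47197\right)\right) \left(\frac{85198}{396366} + 99203\right) = \left(-454854 + \left(-191580 + 47197\right)\right) \left(85198 \cdot \frac{1}{396366} + 99203\right) = \left(-454854 - 144383\right) \left(\frac{42599}{198183} + 99203\right) = \left(-599237\right) \frac{19660390748}{198183} = - \frac{11781233570659276}{198183}$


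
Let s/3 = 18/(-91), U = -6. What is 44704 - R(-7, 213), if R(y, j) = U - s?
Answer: 4068556/91 ≈ 44709.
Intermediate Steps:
s = -54/91 (s = 3*(18/(-91)) = 3*(18*(-1/91)) = 3*(-18/91) = -54/91 ≈ -0.59341)
R(y, j) = -492/91 (R(y, j) = -6 - 1*(-54/91) = -6 + 54/91 = -492/91)
44704 - R(-7, 213) = 44704 - 1*(-492/91) = 44704 + 492/91 = 4068556/91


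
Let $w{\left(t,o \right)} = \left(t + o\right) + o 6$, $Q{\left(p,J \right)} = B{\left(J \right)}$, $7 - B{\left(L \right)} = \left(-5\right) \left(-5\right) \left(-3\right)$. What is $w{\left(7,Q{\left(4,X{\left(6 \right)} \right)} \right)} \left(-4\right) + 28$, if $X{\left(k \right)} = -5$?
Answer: $-2296$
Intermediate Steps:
$B{\left(L \right)} = 82$ ($B{\left(L \right)} = 7 - \left(-5\right) \left(-5\right) \left(-3\right) = 7 - 25 \left(-3\right) = 7 - -75 = 7 + 75 = 82$)
$Q{\left(p,J \right)} = 82$
$w{\left(t,o \right)} = t + 7 o$ ($w{\left(t,o \right)} = \left(o + t\right) + 6 o = t + 7 o$)
$w{\left(7,Q{\left(4,X{\left(6 \right)} \right)} \right)} \left(-4\right) + 28 = \left(7 + 7 \cdot 82\right) \left(-4\right) + 28 = \left(7 + 574\right) \left(-4\right) + 28 = 581 \left(-4\right) + 28 = -2324 + 28 = -2296$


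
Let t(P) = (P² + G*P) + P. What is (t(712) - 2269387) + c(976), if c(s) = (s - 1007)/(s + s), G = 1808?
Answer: -926097151/1952 ≈ -4.7444e+5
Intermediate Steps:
c(s) = (-1007 + s)/(2*s) (c(s) = (-1007 + s)/((2*s)) = (-1007 + s)*(1/(2*s)) = (-1007 + s)/(2*s))
t(P) = P² + 1809*P (t(P) = (P² + 1808*P) + P = P² + 1809*P)
(t(712) - 2269387) + c(976) = (712*(1809 + 712) - 2269387) + (½)*(-1007 + 976)/976 = (712*2521 - 2269387) + (½)*(1/976)*(-31) = (1794952 - 2269387) - 31/1952 = -474435 - 31/1952 = -926097151/1952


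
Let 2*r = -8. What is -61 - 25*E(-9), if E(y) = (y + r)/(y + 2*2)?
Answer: -126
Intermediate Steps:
r = -4 (r = (½)*(-8) = -4)
E(y) = (-4 + y)/(4 + y) (E(y) = (y - 4)/(y + 2*2) = (-4 + y)/(y + 4) = (-4 + y)/(4 + y))
-61 - 25*E(-9) = -61 - 25*(-4 - 9)/(4 - 9) = -61 - 25*(-13)/(-5) = -61 - (-5)*(-13) = -61 - 25*13/5 = -61 - 65 = -126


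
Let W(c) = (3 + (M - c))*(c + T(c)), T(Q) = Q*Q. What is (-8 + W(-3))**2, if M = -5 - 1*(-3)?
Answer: 256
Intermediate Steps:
M = -2 (M = -5 + 3 = -2)
T(Q) = Q**2
W(c) = (1 - c)*(c + c**2) (W(c) = (3 + (-2 - c))*(c + c**2) = (1 - c)*(c + c**2))
(-8 + W(-3))**2 = (-8 + (-3 - 1*(-3)**3))**2 = (-8 + (-3 - 1*(-27)))**2 = (-8 + (-3 + 27))**2 = (-8 + 24)**2 = 16**2 = 256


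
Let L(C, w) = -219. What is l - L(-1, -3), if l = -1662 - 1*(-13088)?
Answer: 11645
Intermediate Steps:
l = 11426 (l = -1662 + 13088 = 11426)
l - L(-1, -3) = 11426 - 1*(-219) = 11426 + 219 = 11645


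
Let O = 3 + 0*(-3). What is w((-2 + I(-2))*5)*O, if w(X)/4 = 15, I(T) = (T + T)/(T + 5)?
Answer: 180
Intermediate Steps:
I(T) = 2*T/(5 + T) (I(T) = (2*T)/(5 + T) = 2*T/(5 + T))
O = 3 (O = 3 + 0 = 3)
w(X) = 60 (w(X) = 4*15 = 60)
w((-2 + I(-2))*5)*O = 60*3 = 180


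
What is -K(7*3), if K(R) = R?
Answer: -21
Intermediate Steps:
-K(7*3) = -7*3 = -1*21 = -21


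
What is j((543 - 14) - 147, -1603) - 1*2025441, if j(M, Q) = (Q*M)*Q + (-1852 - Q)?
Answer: 979564948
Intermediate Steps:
j(M, Q) = -1852 - Q + M*Q² (j(M, Q) = (M*Q)*Q + (-1852 - Q) = M*Q² + (-1852 - Q) = -1852 - Q + M*Q²)
j((543 - 14) - 147, -1603) - 1*2025441 = (-1852 - 1*(-1603) + ((543 - 14) - 147)*(-1603)²) - 1*2025441 = (-1852 + 1603 + (529 - 147)*2569609) - 2025441 = (-1852 + 1603 + 382*2569609) - 2025441 = (-1852 + 1603 + 981590638) - 2025441 = 981590389 - 2025441 = 979564948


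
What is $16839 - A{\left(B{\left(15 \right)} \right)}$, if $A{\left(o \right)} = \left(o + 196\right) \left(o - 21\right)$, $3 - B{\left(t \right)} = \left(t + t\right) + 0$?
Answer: $24951$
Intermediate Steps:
$B{\left(t \right)} = 3 - 2 t$ ($B{\left(t \right)} = 3 - \left(\left(t + t\right) + 0\right) = 3 - \left(2 t + 0\right) = 3 - 2 t$)
$A{\left(o \right)} = \left(-21 + o\right) \left(196 + o\right)$ ($A{\left(o \right)} = \left(196 + o\right) \left(-21 + o\right) = \left(-21 + o\right) \left(196 + o\right)$)
$16839 - A{\left(B{\left(15 \right)} \right)} = 16839 - \left(-4116 + \left(3 - 30\right)^{2} + 175 \left(3 - 30\right)\right) = 16839 - \left(-4116 + \left(-27\right)^{2} + 175 \left(-27\right)\right) = 16839 - \left(-4116 + 729 - 4725\right) = 16839 - -8112 = 16839 + 8112 = 24951$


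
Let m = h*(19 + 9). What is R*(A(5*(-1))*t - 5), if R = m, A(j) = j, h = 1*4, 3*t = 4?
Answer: -3920/3 ≈ -1306.7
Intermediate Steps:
t = 4/3 (t = (1/3)*4 = 4/3 ≈ 1.3333)
h = 4
m = 112 (m = 4*(19 + 9) = 4*28 = 112)
R = 112
R*(A(5*(-1))*t - 5) = 112*((5*(-1))*(4/3) - 5) = 112*(-5*4/3 - 5) = 112*(-20/3 - 5) = 112*(-35/3) = -3920/3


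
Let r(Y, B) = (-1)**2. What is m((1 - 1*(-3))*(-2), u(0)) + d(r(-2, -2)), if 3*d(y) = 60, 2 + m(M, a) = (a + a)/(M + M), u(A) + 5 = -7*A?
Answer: 149/8 ≈ 18.625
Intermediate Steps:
u(A) = -5 - 7*A
r(Y, B) = 1
m(M, a) = -2 + a/M (m(M, a) = -2 + (a + a)/(M + M) = -2 + (2*a)/((2*M)) = -2 + (2*a)*(1/(2*M)) = -2 + a/M)
d(y) = 20 (d(y) = (1/3)*60 = 20)
m((1 - 1*(-3))*(-2), u(0)) + d(r(-2, -2)) = (-2 + (-5 - 7*0)/(((1 - 1*(-3))*(-2)))) + 20 = (-2 + (-5 + 0)/(((1 + 3)*(-2)))) + 20 = (-2 - 5/(4*(-2))) + 20 = (-2 - 5/(-8)) + 20 = (-2 - 5*(-1/8)) + 20 = (-2 + 5/8) + 20 = -11/8 + 20 = 149/8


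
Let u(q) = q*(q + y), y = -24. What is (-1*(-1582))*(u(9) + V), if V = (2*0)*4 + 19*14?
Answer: 207242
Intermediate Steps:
u(q) = q*(-24 + q) (u(q) = q*(q - 24) = q*(-24 + q))
V = 266 (V = 0*4 + 266 = 0 + 266 = 266)
(-1*(-1582))*(u(9) + V) = (-1*(-1582))*(9*(-24 + 9) + 266) = 1582*(9*(-15) + 266) = 1582*(-135 + 266) = 1582*131 = 207242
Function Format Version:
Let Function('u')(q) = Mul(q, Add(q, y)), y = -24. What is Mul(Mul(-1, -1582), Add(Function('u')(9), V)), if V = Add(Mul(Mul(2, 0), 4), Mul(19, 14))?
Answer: 207242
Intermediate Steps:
Function('u')(q) = Mul(q, Add(-24, q)) (Function('u')(q) = Mul(q, Add(q, -24)) = Mul(q, Add(-24, q)))
V = 266 (V = Add(Mul(0, 4), 266) = Add(0, 266) = 266)
Mul(Mul(-1, -1582), Add(Function('u')(9), V)) = Mul(Mul(-1, -1582), Add(Mul(9, Add(-24, 9)), 266)) = Mul(1582, Add(Mul(9, -15), 266)) = Mul(1582, Add(-135, 266)) = Mul(1582, 131) = 207242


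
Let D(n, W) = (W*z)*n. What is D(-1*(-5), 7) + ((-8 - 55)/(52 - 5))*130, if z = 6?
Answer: 1680/47 ≈ 35.745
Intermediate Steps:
D(n, W) = 6*W*n (D(n, W) = (W*6)*n = (6*W)*n = 6*W*n)
D(-1*(-5), 7) + ((-8 - 55)/(52 - 5))*130 = 6*7*(-1*(-5)) + ((-8 - 55)/(52 - 5))*130 = 6*7*5 - 63/47*130 = 210 - 63*1/47*130 = 210 - 63/47*130 = 210 - 8190/47 = 1680/47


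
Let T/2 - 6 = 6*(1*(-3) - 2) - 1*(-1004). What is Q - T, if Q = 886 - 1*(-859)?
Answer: -215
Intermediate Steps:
Q = 1745 (Q = 886 + 859 = 1745)
T = 1960 (T = 12 + 2*(6*(1*(-3) - 2) - 1*(-1004)) = 12 + 2*(6*(-3 - 2) + 1004) = 12 + 2*(6*(-5) + 1004) = 12 + 2*(-30 + 1004) = 12 + 2*974 = 12 + 1948 = 1960)
Q - T = 1745 - 1*1960 = 1745 - 1960 = -215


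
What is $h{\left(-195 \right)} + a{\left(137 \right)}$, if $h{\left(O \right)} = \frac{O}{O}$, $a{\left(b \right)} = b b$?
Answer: $18770$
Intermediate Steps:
$a{\left(b \right)} = b^{2}$
$h{\left(O \right)} = 1$
$h{\left(-195 \right)} + a{\left(137 \right)} = 1 + 137^{2} = 1 + 18769 = 18770$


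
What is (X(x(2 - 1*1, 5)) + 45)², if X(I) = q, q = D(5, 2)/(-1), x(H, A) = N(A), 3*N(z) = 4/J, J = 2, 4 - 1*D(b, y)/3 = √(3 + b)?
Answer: 1161 + 396*√2 ≈ 1721.0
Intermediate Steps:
D(b, y) = 12 - 3*√(3 + b)
N(z) = ⅔ (N(z) = (4/2)/3 = (4*(½))/3 = (⅓)*2 = ⅔)
x(H, A) = ⅔
q = -12 + 6*√2 (q = (12 - 3*√(3 + 5))/(-1) = (12 - 6*√2)*(-1) = -12 + 6*√2 ≈ -3.5147)
X(I) = -12 + 6*√2
(X(x(2 - 1*1, 5)) + 45)² = ((-12 + 6*√2) + 45)² = (33 + 6*√2)²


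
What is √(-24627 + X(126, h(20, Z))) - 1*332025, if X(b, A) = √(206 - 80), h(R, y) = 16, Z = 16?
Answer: -332025 + I*√(24627 - 3*√14) ≈ -3.3203e+5 + 156.89*I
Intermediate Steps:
X(b, A) = 3*√14 (X(b, A) = √126 = 3*√14)
√(-24627 + X(126, h(20, Z))) - 1*332025 = √(-24627 + 3*√14) - 1*332025 = √(-24627 + 3*√14) - 332025 = -332025 + √(-24627 + 3*√14)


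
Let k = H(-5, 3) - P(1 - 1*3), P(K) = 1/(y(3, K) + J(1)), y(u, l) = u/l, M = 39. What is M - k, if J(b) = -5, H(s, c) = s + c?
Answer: 531/13 ≈ 40.846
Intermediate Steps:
H(s, c) = c + s
P(K) = 1/(-5 + 3/K) (P(K) = 1/(3/K - 5) = 1/(-5 + 3/K))
k = -24/13 (k = (3 - 5) - (-1)*(1 - 1*3)/(-3 + 5*(1 - 1*3)) = -2 - (-1)*(1 - 3)/(-3 + 5*(1 - 3)) = -2 - (-1)*(-2)/(-3 + 5*(-2)) = -2 - (-1)*(-2)/(-3 - 10) = -2 - (-1)*(-2)/(-13) = -2 - (-1)*(-2)*(-1)/13 = -2 - 1*(-2/13) = -2 + 2/13 = -24/13 ≈ -1.8462)
M - k = 39 - 1*(-24/13) = 39 + 24/13 = 531/13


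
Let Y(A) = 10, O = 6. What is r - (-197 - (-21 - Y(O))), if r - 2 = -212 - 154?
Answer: -198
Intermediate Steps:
r = -364 (r = 2 + (-212 - 154) = 2 - 366 = -364)
r - (-197 - (-21 - Y(O))) = -364 - (-197 - (-21 - 1*10)) = -364 - (-197 - (-21 - 10)) = -364 - (-197 - 1*(-31)) = -364 - (-197 + 31) = -364 - 1*(-166) = -364 + 166 = -198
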